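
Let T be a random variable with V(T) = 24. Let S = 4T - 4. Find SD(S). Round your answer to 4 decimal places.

V(4T - 4) = (4)²·24 = 384
SD(S) = √384 ≈ 19.5959

19.5959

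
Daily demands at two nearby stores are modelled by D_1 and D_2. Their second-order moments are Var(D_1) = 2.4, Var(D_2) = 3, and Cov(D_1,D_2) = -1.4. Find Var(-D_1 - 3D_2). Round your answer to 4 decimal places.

21.0000

Var(-D_1 - 3D_2) = (-1)²·Var(D_1) + (-3)²·Var(D_2) + 2·(-1)·(-3)·Cov(D_1,D_2)
= 1·2.4 + 9·3 + 6·-1.4 = 21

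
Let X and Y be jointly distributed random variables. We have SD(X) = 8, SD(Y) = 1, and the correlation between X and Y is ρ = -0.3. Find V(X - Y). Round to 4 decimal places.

69.8000

V(X) = (8)² = 64;  V(Y) = (1)² = 1
Cov(X,Y) = ρ·SD(X)·SD(Y) = -0.3·8·1 = -2.4
V(X - Y) = (1)²·V(X) + (-1)²·V(Y) + 2·(1)·(-1)·Cov(X,Y)
= 1·64 + 1·1 + -2·-2.4 = 69.8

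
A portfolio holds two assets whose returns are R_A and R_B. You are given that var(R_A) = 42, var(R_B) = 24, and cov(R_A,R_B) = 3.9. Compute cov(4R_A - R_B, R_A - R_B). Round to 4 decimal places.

172.5000

cov(4R_A - R_B, R_A - R_B) = (4)(1)var(R_A) + (-1)(-1)var(R_B) + [(4)(-1) + (-1)(1)]cov(R_A,R_B)
= 4·42 + 1·24 + -5·3.9 = 172.5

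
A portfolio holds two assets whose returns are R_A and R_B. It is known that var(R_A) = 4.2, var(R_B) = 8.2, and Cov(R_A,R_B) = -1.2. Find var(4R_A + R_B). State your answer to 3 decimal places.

65.800

var(4R_A + R_B) = (4)²·var(R_A) + (1)²·var(R_B) + 2·(4)·(1)·Cov(R_A,R_B)
= 16·4.2 + 1·8.2 + 8·-1.2 = 65.8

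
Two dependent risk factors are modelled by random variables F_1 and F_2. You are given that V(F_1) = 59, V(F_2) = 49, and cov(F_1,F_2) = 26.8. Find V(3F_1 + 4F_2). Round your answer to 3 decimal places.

1958.200

V(3F_1 + 4F_2) = (3)²·V(F_1) + (4)²·V(F_2) + 2·(3)·(4)·cov(F_1,F_2)
= 9·59 + 16·49 + 24·26.8 = 1958.2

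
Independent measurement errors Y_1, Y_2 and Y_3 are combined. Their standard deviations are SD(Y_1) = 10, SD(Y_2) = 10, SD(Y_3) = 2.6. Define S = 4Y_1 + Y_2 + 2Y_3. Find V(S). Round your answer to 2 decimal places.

V(Y_1) = 100, V(Y_2) = 100, V(Y_3) = 6.76
By independence, V(S) = (4)²V(Y_1) + (1)²V(Y_2) + (2)²V(Y_3)
= (4)²·100 + (1)²·100 + (2)²·6.76 = 1727.04

1727.04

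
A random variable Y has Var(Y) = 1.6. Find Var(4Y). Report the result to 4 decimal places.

25.6000

Var(4Y) = (4)²·Var(Y) = 16·1.6 = 25.6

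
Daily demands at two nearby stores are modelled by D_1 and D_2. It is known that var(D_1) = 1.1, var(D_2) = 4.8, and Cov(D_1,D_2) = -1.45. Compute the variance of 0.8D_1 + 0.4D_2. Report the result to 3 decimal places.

var(0.8D_1 + 0.4D_2) = (0.8)²·var(D_1) + (0.4)²·var(D_2) + 2·(0.8)·(0.4)·Cov(D_1,D_2)
= 0.64·1.1 + 0.16·4.8 + 0.64·-1.45 = 0.544

0.544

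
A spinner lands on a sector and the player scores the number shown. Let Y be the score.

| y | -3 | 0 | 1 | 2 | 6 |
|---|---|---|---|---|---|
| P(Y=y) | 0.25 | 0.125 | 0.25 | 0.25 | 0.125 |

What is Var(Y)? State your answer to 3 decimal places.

7.438

E[Y] = (-3)(0.25) + (0)(0.125) + (1)(0.25) + (2)(0.25) + (6)(0.125) = 0.75
E[Y²] = (-3)²(0.25) + (0)²(0.125) + (1)²(0.25) + (2)²(0.25) + (6)²(0.125) = 8
Var(Y) = E[Y²] − (E[Y])² = 8 − (0.75)² = 7.4375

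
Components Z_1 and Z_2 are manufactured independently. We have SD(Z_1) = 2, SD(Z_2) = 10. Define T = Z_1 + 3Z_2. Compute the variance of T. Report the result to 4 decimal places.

V(Z_1) = 4, V(Z_2) = 100
By independence, V(T) = (1)²V(Z_1) + (3)²V(Z_2)
= (1)²·4 + (3)²·100 = 904

904.0000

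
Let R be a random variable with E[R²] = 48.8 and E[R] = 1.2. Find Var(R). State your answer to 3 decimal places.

47.360

Var(R) = 48.8 − (1.2)² = 47.36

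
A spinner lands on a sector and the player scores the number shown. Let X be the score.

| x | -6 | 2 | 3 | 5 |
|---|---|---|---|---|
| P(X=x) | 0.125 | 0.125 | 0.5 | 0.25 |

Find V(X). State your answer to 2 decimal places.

10.69

E[X] = (-6)(0.125) + (2)(0.125) + (3)(0.5) + (5)(0.25) = 2.25
E[X²] = (-6)²(0.125) + (2)²(0.125) + (3)²(0.5) + (5)²(0.25) = 15.75
V(X) = E[X²] − (E[X])² = 15.75 − (2.25)² = 10.6875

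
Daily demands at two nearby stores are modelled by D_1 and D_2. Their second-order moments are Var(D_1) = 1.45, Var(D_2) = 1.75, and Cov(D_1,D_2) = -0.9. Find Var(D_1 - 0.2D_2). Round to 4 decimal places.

Var(D_1 - 0.2D_2) = (1)²·Var(D_1) + (-0.2)²·Var(D_2) + 2·(1)·(-0.2)·Cov(D_1,D_2)
= 1·1.45 + 0.04·1.75 + -0.4·-0.9 = 1.88

1.8800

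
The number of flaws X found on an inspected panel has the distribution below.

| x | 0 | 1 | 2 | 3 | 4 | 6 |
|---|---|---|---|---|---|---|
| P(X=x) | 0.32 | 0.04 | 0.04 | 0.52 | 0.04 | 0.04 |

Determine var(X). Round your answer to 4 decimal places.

2.6336

E[X] = (0)(0.32) + (1)(0.04) + (2)(0.04) + (3)(0.52) + (4)(0.04) + (6)(0.04) = 2.08
E[X²] = (0)²(0.32) + (1)²(0.04) + (2)²(0.04) + (3)²(0.52) + (4)²(0.04) + (6)²(0.04) = 6.96
var(X) = E[X²] − (E[X])² = 6.96 − (2.08)² = 2.6336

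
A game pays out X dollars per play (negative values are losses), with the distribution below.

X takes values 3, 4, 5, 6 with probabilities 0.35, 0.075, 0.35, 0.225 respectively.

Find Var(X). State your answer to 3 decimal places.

1.398

E[X] = (3)(0.35) + (4)(0.075) + (5)(0.35) + (6)(0.225) = 4.45
E[X²] = (3)²(0.35) + (4)²(0.075) + (5)²(0.35) + (6)²(0.225) = 21.2
Var(X) = E[X²] − (E[X])² = 21.2 − (4.45)² = 1.3975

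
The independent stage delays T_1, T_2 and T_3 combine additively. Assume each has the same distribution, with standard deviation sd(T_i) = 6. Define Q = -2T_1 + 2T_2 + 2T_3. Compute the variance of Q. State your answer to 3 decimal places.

432.000

Var(T_i) = (6)² = 36
By independence, Var(Q) = (-2)²Var(T_1) + (2)²Var(T_2) + (2)²Var(T_3)
= (-2)²·36 + (2)²·36 + (2)²·36 = 432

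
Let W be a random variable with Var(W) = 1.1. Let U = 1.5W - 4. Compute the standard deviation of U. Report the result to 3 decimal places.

1.573

Var(1.5W - 4) = (1.5)²·1.1 = 2.475
σ(U) = √2.475 ≈ 1.573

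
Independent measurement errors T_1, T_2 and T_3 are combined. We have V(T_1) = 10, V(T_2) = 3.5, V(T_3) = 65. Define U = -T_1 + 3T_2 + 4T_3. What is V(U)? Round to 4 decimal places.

1081.5000

By independence, V(U) = (-1)²V(T_1) + (3)²V(T_2) + (4)²V(T_3)
= (-1)²·10 + (3)²·3.5 + (4)²·65 = 1081.5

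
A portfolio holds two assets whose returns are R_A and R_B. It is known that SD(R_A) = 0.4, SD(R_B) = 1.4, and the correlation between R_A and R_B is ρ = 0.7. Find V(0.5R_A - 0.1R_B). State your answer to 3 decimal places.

0.020

V(R_A) = (0.4)² = 0.16;  V(R_B) = (1.4)² = 1.96
Cov(R_A,R_B) = ρ·SD(R_A)·SD(R_B) = 0.7·0.4·1.4 = 0.392
V(0.5R_A - 0.1R_B) = (0.5)²·V(R_A) + (-0.1)²·V(R_B) + 2·(0.5)·(-0.1)·Cov(R_A,R_B)
= 0.25·0.16 + 0.01·1.96 + -0.1·0.392 = 0.0204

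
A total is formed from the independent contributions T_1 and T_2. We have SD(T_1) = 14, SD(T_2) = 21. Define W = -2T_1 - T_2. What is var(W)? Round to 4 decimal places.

var(T_1) = 196, var(T_2) = 441
By independence, var(W) = (-2)²var(T_1) + (-1)²var(T_2)
= (-2)²·196 + (-1)²·441 = 1225

1225.0000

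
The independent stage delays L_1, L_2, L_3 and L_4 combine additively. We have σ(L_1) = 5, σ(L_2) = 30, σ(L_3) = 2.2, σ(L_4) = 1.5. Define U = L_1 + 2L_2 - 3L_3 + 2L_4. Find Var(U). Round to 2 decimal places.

3677.56

Var(L_1) = 25, Var(L_2) = 900, Var(L_3) = 4.84, Var(L_4) = 2.25
By independence, Var(U) = (1)²Var(L_1) + (2)²Var(L_2) + (-3)²Var(L_3) + (2)²Var(L_4)
= (1)²·25 + (2)²·900 + (-3)²·4.84 + (2)²·2.25 = 3677.56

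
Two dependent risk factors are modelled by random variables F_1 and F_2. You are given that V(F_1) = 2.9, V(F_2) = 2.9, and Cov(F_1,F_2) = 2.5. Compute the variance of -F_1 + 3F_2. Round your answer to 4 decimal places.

14.0000

V(-F_1 + 3F_2) = (-1)²·V(F_1) + (3)²·V(F_2) + 2·(-1)·(3)·Cov(F_1,F_2)
= 1·2.9 + 9·2.9 + -6·2.5 = 14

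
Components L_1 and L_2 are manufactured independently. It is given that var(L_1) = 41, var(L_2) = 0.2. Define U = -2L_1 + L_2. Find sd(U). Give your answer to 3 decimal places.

12.814

By independence, var(U) = (-2)²var(L_1) + (1)²var(L_2)
= (-2)²·41 + (1)²·0.2 = 164.2
sd(U) = √164.2 ≈ 12.814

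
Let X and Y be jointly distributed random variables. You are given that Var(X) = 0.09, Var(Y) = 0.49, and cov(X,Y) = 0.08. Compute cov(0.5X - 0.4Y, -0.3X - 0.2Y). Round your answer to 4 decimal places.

0.0273

cov(0.5X - 0.4Y, -0.3X - 0.2Y) = (0.5)(-0.3)Var(X) + (-0.4)(-0.2)Var(Y) + [(0.5)(-0.2) + (-0.4)(-0.3)]cov(X,Y)
= -0.15·0.09 + 0.08·0.49 + 0.02·0.08 = 0.0273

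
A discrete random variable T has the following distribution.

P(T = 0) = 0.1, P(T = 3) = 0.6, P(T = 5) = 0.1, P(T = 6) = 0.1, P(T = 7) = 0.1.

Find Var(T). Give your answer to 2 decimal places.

3.44

E[T] = (0)(0.1) + (3)(0.6) + (5)(0.1) + (6)(0.1) + (7)(0.1) = 3.6
E[T²] = (0)²(0.1) + (3)²(0.6) + (5)²(0.1) + (6)²(0.1) + (7)²(0.1) = 16.4
Var(T) = E[T²] − (E[T])² = 16.4 − (3.6)² = 3.44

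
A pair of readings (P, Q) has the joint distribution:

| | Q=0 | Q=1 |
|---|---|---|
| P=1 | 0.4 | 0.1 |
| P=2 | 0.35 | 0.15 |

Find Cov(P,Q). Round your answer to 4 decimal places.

E[P] = 1.5,  E[Q] = 0.25
E[PQ] = 0.4
Cov(P,Q) = E[PQ] − E[P]E[Q] = 0.4 − (1.5)(0.25) = 0.025

0.0250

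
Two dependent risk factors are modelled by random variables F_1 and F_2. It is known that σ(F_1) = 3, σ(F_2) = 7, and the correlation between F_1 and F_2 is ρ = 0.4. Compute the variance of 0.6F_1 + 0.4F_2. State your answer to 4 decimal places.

15.1120

Var(F_1) = (3)² = 9;  Var(F_2) = (7)² = 49
cov(F_1,F_2) = ρ·σ(F_1)·σ(F_2) = 0.4·3·7 = 8.4
Var(0.6F_1 + 0.4F_2) = (0.6)²·Var(F_1) + (0.4)²·Var(F_2) + 2·(0.6)·(0.4)·cov(F_1,F_2)
= 0.36·9 + 0.16·49 + 0.48·8.4 = 15.112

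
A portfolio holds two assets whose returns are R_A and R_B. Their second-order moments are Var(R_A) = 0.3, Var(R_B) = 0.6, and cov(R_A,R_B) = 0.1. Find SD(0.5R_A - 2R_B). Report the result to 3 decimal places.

1.508

Var(0.5R_A - 2R_B) = (0.5)²·Var(R_A) + (-2)²·Var(R_B) + 2·(0.5)·(-2)·cov(R_A,R_B)
= 0.25·0.3 + 4·0.6 + -2·0.1 = 2.275
SD(0.5R_A - 2R_B) = √2.275 ≈ 1.508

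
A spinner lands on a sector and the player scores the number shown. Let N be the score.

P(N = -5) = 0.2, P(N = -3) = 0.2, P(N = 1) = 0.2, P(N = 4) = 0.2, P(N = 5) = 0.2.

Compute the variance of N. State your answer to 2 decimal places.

15.04

E[N] = (-5)(0.2) + (-3)(0.2) + (1)(0.2) + (4)(0.2) + (5)(0.2) = 0.4
E[N²] = (-5)²(0.2) + (-3)²(0.2) + (1)²(0.2) + (4)²(0.2) + (5)²(0.2) = 15.2
var(N) = E[N²] − (E[N])² = 15.2 − (0.4)² = 15.04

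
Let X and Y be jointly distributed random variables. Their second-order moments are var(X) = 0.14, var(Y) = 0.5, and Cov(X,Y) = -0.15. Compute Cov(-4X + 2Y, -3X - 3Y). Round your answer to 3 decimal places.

Cov(-4X + 2Y, -3X - 3Y) = (-4)(-3)var(X) + (2)(-3)var(Y) + [(-4)(-3) + (2)(-3)]Cov(X,Y)
= 12·0.14 + -6·0.5 + 6·-0.15 = -2.22

-2.220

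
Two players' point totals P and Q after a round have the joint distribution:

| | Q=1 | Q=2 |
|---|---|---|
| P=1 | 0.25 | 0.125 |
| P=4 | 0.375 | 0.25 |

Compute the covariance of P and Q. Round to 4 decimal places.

0.0469

E[P] = 2.875,  E[Q] = 1.375
E[PQ] = 4
Cov(P,Q) = E[PQ] − E[P]E[Q] = 4 − (2.875)(1.375) = 0.046875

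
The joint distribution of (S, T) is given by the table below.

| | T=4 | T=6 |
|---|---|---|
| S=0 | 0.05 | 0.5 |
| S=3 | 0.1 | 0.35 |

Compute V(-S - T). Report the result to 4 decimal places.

E[S] = 1.35,  E[T] = 5.7,  E[ST] = 7.5
V(S) = 4.05 − (1.35)² = 2.2275;  V(T) = 33 − (5.7)² = 0.51
cov(S,T) = 7.5 − (1.35)(5.7) = -0.195
V(-S - T) = (-1)²·2.2275 + (-1)²·0.51 + 2·(-1)·(-1)·-0.195 = 2.3475

2.3475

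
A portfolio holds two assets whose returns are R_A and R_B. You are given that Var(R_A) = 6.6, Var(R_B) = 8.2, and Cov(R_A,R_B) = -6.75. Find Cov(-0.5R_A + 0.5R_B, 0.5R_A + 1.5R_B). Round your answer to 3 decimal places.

7.875

Cov(-0.5R_A + 0.5R_B, 0.5R_A + 1.5R_B) = (-0.5)(0.5)Var(R_A) + (0.5)(1.5)Var(R_B) + [(-0.5)(1.5) + (0.5)(0.5)]Cov(R_A,R_B)
= -0.25·6.6 + 0.75·8.2 + -0.5·-6.75 = 7.875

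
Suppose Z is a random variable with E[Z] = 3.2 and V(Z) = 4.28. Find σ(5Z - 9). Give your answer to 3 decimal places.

V(5Z - 9) = (5)²·4.28 = 107
σ(5Z - 9) = √107 ≈ 10.344

10.344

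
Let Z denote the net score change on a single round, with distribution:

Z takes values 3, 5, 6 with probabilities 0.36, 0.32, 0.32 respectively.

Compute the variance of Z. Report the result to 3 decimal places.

E[Z] = (3)(0.36) + (5)(0.32) + (6)(0.32) = 4.6
E[Z²] = (3)²(0.36) + (5)²(0.32) + (6)²(0.32) = 22.76
V(Z) = E[Z²] − (E[Z])² = 22.76 − (4.6)² = 1.6

1.600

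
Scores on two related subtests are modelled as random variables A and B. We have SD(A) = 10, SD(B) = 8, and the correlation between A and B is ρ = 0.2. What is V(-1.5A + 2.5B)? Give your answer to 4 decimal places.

V(A) = (10)² = 100;  V(B) = (8)² = 64
cov(A,B) = ρ·SD(A)·SD(B) = 0.2·10·8 = 16
V(-1.5A + 2.5B) = (-1.5)²·V(A) + (2.5)²·V(B) + 2·(-1.5)·(2.5)·cov(A,B)
= 2.25·100 + 6.25·64 + -7.5·16 = 505

505.0000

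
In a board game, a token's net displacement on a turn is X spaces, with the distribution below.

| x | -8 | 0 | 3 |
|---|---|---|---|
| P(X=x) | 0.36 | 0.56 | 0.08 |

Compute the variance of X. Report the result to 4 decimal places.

E[X] = (-8)(0.36) + (0)(0.56) + (3)(0.08) = -2.64
E[X²] = (-8)²(0.36) + (0)²(0.56) + (3)²(0.08) = 23.76
var(X) = E[X²] − (E[X])² = 23.76 − (-2.64)² = 16.7904

16.7904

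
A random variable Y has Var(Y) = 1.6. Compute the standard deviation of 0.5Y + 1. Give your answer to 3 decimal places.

Var(0.5Y + 1) = (0.5)²·1.6 = 0.4
SD(0.5Y + 1) = √0.4 ≈ 0.632

0.632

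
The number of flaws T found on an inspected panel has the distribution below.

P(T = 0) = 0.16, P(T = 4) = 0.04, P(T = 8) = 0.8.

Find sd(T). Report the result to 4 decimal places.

2.9676

E[T] = (0)(0.16) + (4)(0.04) + (8)(0.8) = 6.56
E[T²] = (0)²(0.16) + (4)²(0.04) + (8)²(0.8) = 51.84
Var(T) = E[T²] − (E[T])² = 51.84 − (6.56)² = 8.8064
sd(T) = √8.8064 ≈ 2.9676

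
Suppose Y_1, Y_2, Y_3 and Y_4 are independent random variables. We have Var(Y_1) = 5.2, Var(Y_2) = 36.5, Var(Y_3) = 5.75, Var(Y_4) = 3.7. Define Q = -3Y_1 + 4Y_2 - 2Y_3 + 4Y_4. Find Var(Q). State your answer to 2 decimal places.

By independence, Var(Q) = (-3)²Var(Y_1) + (4)²Var(Y_2) + (-2)²Var(Y_3) + (4)²Var(Y_4)
= (-3)²·5.2 + (4)²·36.5 + (-2)²·5.75 + (4)²·3.7 = 713

713.00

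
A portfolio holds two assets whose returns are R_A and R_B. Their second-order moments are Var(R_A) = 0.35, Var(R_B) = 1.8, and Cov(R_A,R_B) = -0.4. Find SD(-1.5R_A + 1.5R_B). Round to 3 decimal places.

2.576

Var(-1.5R_A + 1.5R_B) = (-1.5)²·Var(R_A) + (1.5)²·Var(R_B) + 2·(-1.5)·(1.5)·Cov(R_A,R_B)
= 2.25·0.35 + 2.25·1.8 + -4.5·-0.4 = 6.6375
SD(-1.5R_A + 1.5R_B) = √6.6375 ≈ 2.576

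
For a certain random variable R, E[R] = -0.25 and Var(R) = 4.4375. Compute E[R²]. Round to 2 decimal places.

4.50

E[R²] = Var(R) + (E[R])² = 4.4375 + (-0.25)² = 4.5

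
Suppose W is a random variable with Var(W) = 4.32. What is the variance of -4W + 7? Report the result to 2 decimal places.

Var(-4W + 7) = (-4)²·Var(W) = 16·4.32 = 69.12

69.12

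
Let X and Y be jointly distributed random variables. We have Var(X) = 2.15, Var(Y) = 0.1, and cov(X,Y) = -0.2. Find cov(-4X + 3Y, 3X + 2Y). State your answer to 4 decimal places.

-25.4000

cov(-4X + 3Y, 3X + 2Y) = (-4)(3)Var(X) + (3)(2)Var(Y) + [(-4)(2) + (3)(3)]cov(X,Y)
= -12·2.15 + 6·0.1 + 1·-0.2 = -25.4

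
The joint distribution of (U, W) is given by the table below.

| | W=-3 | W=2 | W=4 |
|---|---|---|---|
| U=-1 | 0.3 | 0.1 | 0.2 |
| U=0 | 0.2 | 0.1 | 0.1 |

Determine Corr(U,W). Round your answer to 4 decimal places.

E[U] = -0.6,  E[W] = 0.1
E[UW] = -0.1
cov(U,W) = E[UW] − E[U]E[W] = -0.1 − (-0.6)(0.1) = -0.04
var(U) = 0.24,  var(W) = 10.09
ρ = -0.04 / √(0.24·10.09) ≈ -0.0257

-0.0257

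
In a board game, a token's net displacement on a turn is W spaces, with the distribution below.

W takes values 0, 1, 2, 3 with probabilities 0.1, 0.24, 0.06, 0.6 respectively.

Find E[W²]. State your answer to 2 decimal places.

5.88

E[W²] = (0)²(0.1) + (1)²(0.24) + (2)²(0.06) + (3)²(0.6) = 5.88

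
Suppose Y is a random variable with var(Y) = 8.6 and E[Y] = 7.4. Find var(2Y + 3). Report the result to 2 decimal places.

var(2Y + 3) = (2)²·var(Y) = 4·8.6 = 34.4

34.40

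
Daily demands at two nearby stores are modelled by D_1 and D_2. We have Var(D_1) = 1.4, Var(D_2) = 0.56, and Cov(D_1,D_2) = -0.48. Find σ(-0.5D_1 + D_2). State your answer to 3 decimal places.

1.179

Var(-0.5D_1 + D_2) = (-0.5)²·Var(D_1) + (1)²·Var(D_2) + 2·(-0.5)·(1)·Cov(D_1,D_2)
= 0.25·1.4 + 1·0.56 + -1·-0.48 = 1.39
σ(-0.5D_1 + D_2) = √1.39 ≈ 1.179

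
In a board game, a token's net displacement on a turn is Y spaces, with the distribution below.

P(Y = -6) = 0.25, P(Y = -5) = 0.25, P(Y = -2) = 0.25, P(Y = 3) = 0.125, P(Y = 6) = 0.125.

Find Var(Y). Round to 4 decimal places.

17.3594

E[Y] = (-6)(0.25) + (-5)(0.25) + (-2)(0.25) + (3)(0.125) + (6)(0.125) = -2.125
E[Y²] = (-6)²(0.25) + (-5)²(0.25) + (-2)²(0.25) + (3)²(0.125) + (6)²(0.125) = 21.875
Var(Y) = E[Y²] − (E[Y])² = 21.875 − (-2.125)² = 17.359375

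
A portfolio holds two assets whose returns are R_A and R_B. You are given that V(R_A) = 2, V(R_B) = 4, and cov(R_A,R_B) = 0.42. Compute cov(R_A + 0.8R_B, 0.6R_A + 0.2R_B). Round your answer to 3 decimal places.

cov(R_A + 0.8R_B, 0.6R_A + 0.2R_B) = (1)(0.6)V(R_A) + (0.8)(0.2)V(R_B) + [(1)(0.2) + (0.8)(0.6)]cov(R_A,R_B)
= 0.6·2 + 0.16·4 + 0.68·0.42 = 2.1256

2.126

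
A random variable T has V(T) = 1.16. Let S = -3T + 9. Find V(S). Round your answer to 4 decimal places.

V(-3T + 9) = (-3)²·V(T) = 9·1.16 = 10.44

10.4400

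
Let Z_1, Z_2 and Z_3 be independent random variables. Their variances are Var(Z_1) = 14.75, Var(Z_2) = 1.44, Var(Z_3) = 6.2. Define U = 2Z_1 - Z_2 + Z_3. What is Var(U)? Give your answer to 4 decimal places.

66.6400

By independence, Var(U) = (2)²Var(Z_1) + (-1)²Var(Z_2) + (1)²Var(Z_3)
= (2)²·14.75 + (-1)²·1.44 + (1)²·6.2 = 66.64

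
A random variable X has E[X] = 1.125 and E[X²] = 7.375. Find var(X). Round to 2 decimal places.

var(X) = 7.375 − (1.125)² = 6.109375

6.11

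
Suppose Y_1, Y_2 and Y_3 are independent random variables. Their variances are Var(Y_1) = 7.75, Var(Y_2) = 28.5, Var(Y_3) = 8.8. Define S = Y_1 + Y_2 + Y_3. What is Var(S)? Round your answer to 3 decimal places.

45.050

By independence, Var(S) = (1)²Var(Y_1) + (1)²Var(Y_2) + (1)²Var(Y_3)
= (1)²·7.75 + (1)²·28.5 + (1)²·8.8 = 45.05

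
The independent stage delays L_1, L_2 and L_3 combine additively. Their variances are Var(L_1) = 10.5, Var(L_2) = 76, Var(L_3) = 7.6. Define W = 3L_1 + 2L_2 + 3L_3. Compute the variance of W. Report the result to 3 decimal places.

466.900

By independence, Var(W) = (3)²Var(L_1) + (2)²Var(L_2) + (3)²Var(L_3)
= (3)²·10.5 + (2)²·76 + (3)²·7.6 = 466.9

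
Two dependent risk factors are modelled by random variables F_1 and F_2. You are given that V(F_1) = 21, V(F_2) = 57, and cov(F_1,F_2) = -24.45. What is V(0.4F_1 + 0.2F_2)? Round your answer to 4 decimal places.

V(0.4F_1 + 0.2F_2) = (0.4)²·V(F_1) + (0.2)²·V(F_2) + 2·(0.4)·(0.2)·cov(F_1,F_2)
= 0.16·21 + 0.04·57 + 0.16·-24.45 = 1.728

1.7280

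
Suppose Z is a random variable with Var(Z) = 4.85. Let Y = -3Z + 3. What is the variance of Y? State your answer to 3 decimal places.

Var(-3Z + 3) = (-3)²·Var(Z) = 9·4.85 = 43.65

43.650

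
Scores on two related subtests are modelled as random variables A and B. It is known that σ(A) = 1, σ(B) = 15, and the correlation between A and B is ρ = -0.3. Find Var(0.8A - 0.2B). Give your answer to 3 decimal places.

Var(A) = (1)² = 1;  Var(B) = (15)² = 225
Cov(A,B) = ρ·σ(A)·σ(B) = -0.3·1·15 = -4.5
Var(0.8A - 0.2B) = (0.8)²·Var(A) + (-0.2)²·Var(B) + 2·(0.8)·(-0.2)·Cov(A,B)
= 0.64·1 + 0.04·225 + -0.32·-4.5 = 11.08

11.080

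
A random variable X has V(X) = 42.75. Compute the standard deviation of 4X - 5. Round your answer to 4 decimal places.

26.1534

V(4X - 5) = (4)²·42.75 = 684
sd(4X - 5) = √684 ≈ 26.1534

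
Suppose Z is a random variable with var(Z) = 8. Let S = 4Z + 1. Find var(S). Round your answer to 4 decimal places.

128.0000

var(4Z + 1) = (4)²·var(Z) = 16·8 = 128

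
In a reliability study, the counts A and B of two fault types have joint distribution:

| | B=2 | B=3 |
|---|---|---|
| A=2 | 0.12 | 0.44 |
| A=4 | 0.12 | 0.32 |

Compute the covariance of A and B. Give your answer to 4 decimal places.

E[A] = 2.88,  E[B] = 2.76
E[AB] = 7.92
cov(A,B) = E[AB] − E[A]E[B] = 7.92 − (2.88)(2.76) = -0.0288

-0.0288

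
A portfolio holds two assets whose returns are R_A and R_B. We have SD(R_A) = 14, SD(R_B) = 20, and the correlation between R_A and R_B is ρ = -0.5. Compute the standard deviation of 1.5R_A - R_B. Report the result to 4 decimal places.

35.5106

V(R_A) = (14)² = 196;  V(R_B) = (20)² = 400
cov(R_A,R_B) = ρ·SD(R_A)·SD(R_B) = -0.5·14·20 = -140
V(1.5R_A - R_B) = (1.5)²·V(R_A) + (-1)²·V(R_B) + 2·(1.5)·(-1)·cov(R_A,R_B)
= 2.25·196 + 1·400 + -3·-140 = 1261
SD(1.5R_A - R_B) = √1261 ≈ 35.5106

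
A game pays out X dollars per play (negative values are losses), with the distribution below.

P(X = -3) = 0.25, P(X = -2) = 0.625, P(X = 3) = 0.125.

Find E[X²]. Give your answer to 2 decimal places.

5.88

E[X²] = (-3)²(0.25) + (-2)²(0.625) + (3)²(0.125) = 5.875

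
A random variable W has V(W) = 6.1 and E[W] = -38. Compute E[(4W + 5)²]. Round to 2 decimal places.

E[4W + 5] = 4·-38 + 5 = -147
V(4W + 5) = (4)²·6.1 = 97.6
E[(4W + 5)²] = V((4W + 5)) + (E[(4W + 5)])² = 97.6 + (-147)² = 21706.6

21706.60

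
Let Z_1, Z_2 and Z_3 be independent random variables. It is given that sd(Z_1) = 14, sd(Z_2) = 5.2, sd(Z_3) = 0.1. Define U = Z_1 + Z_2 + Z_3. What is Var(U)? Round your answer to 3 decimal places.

223.050

Var(Z_1) = 196, Var(Z_2) = 27.04, Var(Z_3) = 0.01
By independence, Var(U) = (1)²Var(Z_1) + (1)²Var(Z_2) + (1)²Var(Z_3)
= (1)²·196 + (1)²·27.04 + (1)²·0.01 = 223.05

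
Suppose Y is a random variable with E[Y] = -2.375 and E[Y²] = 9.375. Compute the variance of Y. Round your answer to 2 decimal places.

3.73

Var(Y) = 9.375 − (-2.375)² = 3.734375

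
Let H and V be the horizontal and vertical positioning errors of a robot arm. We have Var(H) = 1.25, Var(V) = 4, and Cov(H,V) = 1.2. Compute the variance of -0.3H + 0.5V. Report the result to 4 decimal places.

0.7525

Var(-0.3H + 0.5V) = (-0.3)²·Var(H) + (0.5)²·Var(V) + 2·(-0.3)·(0.5)·Cov(H,V)
= 0.09·1.25 + 0.25·4 + -0.3·1.2 = 0.7525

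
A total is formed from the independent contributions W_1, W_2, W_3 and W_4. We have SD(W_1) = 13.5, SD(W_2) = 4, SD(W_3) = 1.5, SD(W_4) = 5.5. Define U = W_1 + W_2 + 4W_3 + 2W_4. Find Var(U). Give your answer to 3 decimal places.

355.250

Var(W_1) = 182.25, Var(W_2) = 16, Var(W_3) = 2.25, Var(W_4) = 30.25
By independence, Var(U) = (1)²Var(W_1) + (1)²Var(W_2) + (4)²Var(W_3) + (2)²Var(W_4)
= (1)²·182.25 + (1)²·16 + (4)²·2.25 + (2)²·30.25 = 355.25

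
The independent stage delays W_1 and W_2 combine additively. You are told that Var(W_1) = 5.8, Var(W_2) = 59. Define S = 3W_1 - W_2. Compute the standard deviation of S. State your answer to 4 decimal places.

10.5451

By independence, Var(S) = (3)²Var(W_1) + (-1)²Var(W_2)
= (3)²·5.8 + (-1)²·59 = 111.2
SD(S) = √111.2 ≈ 10.5451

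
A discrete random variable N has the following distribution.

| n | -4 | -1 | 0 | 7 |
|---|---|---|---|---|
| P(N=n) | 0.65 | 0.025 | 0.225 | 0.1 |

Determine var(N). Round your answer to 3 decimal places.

11.619

E[N] = (-4)(0.65) + (-1)(0.025) + (0)(0.225) + (7)(0.1) = -1.925
E[N²] = (-4)²(0.65) + (-1)²(0.025) + (0)²(0.225) + (7)²(0.1) = 15.325
var(N) = E[N²] − (E[N])² = 15.325 − (-1.925)² = 11.619375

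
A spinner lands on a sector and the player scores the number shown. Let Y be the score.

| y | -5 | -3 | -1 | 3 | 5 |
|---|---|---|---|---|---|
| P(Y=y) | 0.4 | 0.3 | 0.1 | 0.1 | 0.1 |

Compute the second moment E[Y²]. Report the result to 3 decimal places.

16.200

E[Y²] = (-5)²(0.4) + (-3)²(0.3) + (-1)²(0.1) + (3)²(0.1) + (5)²(0.1) = 16.2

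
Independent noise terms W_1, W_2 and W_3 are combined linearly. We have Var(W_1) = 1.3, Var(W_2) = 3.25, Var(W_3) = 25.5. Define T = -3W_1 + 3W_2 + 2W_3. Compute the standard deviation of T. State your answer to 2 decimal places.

11.96

By independence, Var(T) = (-3)²Var(W_1) + (3)²Var(W_2) + (2)²Var(W_3)
= (-3)²·1.3 + (3)²·3.25 + (2)²·25.5 = 142.95
SD(T) = √142.95 ≈ 11.96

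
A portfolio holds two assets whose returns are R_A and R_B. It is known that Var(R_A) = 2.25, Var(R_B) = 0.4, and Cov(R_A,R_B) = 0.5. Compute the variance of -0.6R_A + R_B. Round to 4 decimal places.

Var(-0.6R_A + R_B) = (-0.6)²·Var(R_A) + (1)²·Var(R_B) + 2·(-0.6)·(1)·Cov(R_A,R_B)
= 0.36·2.25 + 1·0.4 + -1.2·0.5 = 0.61

0.6100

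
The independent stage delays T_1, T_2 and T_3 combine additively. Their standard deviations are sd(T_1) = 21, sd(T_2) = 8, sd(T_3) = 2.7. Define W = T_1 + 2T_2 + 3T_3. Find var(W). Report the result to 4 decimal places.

var(T_1) = 441, var(T_2) = 64, var(T_3) = 7.29
By independence, var(W) = (1)²var(T_1) + (2)²var(T_2) + (3)²var(T_3)
= (1)²·441 + (2)²·64 + (3)²·7.29 = 762.61

762.6100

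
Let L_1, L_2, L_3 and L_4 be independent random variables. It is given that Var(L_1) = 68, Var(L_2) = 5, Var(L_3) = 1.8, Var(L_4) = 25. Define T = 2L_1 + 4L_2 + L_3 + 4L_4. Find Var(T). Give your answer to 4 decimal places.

753.8000

By independence, Var(T) = (2)²Var(L_1) + (4)²Var(L_2) + (1)²Var(L_3) + (4)²Var(L_4)
= (2)²·68 + (4)²·5 + (1)²·1.8 + (4)²·25 = 753.8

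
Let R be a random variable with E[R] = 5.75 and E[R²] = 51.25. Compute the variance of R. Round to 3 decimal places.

Var(R) = 51.25 − (5.75)² = 18.1875

18.188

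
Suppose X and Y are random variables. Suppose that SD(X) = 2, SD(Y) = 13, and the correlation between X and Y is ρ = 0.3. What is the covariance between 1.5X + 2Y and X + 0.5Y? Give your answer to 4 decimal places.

V(X) = (2)² = 4;  V(Y) = (13)² = 169
Cov(X,Y) = ρ·SD(X)·SD(Y) = 0.3·2·13 = 7.8
Cov(1.5X + 2Y, X + 0.5Y) = (1.5)(1)V(X) + (2)(0.5)V(Y) + [(1.5)(0.5) + (2)(1)]Cov(X,Y)
= 1.5·4 + 1·169 + 2.75·7.8 = 196.45

196.4500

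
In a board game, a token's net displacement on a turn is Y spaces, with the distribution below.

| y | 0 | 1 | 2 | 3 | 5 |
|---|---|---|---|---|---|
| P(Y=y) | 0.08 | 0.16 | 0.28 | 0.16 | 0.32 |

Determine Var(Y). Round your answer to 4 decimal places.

E[Y] = (0)(0.08) + (1)(0.16) + (2)(0.28) + (3)(0.16) + (5)(0.32) = 2.8
E[Y²] = (0)²(0.08) + (1)²(0.16) + (2)²(0.28) + (3)²(0.16) + (5)²(0.32) = 10.72
Var(Y) = E[Y²] − (E[Y])² = 10.72 − (2.8)² = 2.88

2.8800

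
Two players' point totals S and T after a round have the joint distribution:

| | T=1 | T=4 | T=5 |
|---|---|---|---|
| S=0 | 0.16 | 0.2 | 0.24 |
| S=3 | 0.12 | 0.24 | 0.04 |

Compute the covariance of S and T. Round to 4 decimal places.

E[S] = 1.2,  E[T] = 3.44
E[ST] = 3.84
Cov(S,T) = E[ST] − E[S]E[T] = 3.84 − (1.2)(3.44) = -0.288

-0.2880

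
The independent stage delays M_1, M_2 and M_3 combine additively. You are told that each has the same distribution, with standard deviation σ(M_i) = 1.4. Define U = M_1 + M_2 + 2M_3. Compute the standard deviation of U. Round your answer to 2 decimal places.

var(M_i) = (1.4)² = 1.96
By independence, var(U) = (1)²var(M_1) + (1)²var(M_2) + (2)²var(M_3)
= (1)²·1.96 + (1)²·1.96 + (2)²·1.96 = 11.76
σ(U) = √11.76 ≈ 3.43

3.43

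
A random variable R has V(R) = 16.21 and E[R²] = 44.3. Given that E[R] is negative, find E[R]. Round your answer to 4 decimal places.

(E[R])² = E[R²] − V(R) = 44.3 − 16.21 = 28.09
E[R] = −√28.09 = -5.3

-5.3000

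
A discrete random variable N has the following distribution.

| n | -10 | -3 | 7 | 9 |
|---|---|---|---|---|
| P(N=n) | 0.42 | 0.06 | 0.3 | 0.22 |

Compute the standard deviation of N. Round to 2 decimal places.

E[N] = (-10)(0.42) + (-3)(0.06) + (7)(0.3) + (9)(0.22) = -0.3
E[N²] = (-10)²(0.42) + (-3)²(0.06) + (7)²(0.3) + (9)²(0.22) = 75.06
Var(N) = E[N²] − (E[N])² = 75.06 − (-0.3)² = 74.97
σ(N) = √74.97 ≈ 8.66

8.66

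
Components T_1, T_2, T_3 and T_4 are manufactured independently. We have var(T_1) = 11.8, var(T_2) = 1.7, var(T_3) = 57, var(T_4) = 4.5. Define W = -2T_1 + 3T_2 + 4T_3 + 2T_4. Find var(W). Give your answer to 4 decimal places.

By independence, var(W) = (-2)²var(T_1) + (3)²var(T_2) + (4)²var(T_3) + (2)²var(T_4)
= (-2)²·11.8 + (3)²·1.7 + (4)²·57 + (2)²·4.5 = 992.5

992.5000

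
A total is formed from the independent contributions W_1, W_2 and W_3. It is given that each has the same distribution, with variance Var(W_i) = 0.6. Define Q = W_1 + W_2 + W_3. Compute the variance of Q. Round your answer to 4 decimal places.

By independence, Var(Q) = (1)²Var(W_1) + (1)²Var(W_2) + (1)²Var(W_3)
= (1)²·0.6 + (1)²·0.6 + (1)²·0.6 = 1.8

1.8000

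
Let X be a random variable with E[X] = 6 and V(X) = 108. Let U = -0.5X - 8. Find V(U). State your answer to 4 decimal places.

V(-0.5X - 8) = (-0.5)²·V(X) = 0.25·108 = 27

27.0000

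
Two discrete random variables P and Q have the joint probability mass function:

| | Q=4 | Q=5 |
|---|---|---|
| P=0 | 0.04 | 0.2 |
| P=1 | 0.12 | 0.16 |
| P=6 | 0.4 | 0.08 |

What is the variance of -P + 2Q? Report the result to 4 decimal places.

11.5616

E[P] = 3.16,  E[Q] = 4.44,  E[PQ] = 13.28
Var(P) = 17.56 − (3.16)² = 7.5744;  Var(Q) = 19.96 − (4.44)² = 0.2464
cov(P,Q) = 13.28 − (3.16)(4.44) = -0.7504
Var(-P + 2Q) = (-1)²·7.5744 + (2)²·0.2464 + 2·(-1)·(2)·-0.7504 = 11.5616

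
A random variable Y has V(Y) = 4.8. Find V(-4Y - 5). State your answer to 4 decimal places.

V(-4Y - 5) = (-4)²·V(Y) = 16·4.8 = 76.8

76.8000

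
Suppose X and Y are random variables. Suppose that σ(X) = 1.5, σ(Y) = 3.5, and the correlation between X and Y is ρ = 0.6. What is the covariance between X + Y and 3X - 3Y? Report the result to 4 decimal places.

var(X) = (1.5)² = 2.25;  var(Y) = (3.5)² = 12.25
cov(X,Y) = ρ·σ(X)·σ(Y) = 0.6·1.5·3.5 = 3.15
cov(X + Y, 3X - 3Y) = (1)(3)var(X) + (1)(-3)var(Y) + [(1)(-3) + (1)(3)]cov(X,Y)
= 3·2.25 + -3·12.25 + 0·3.15 = -30

-30.0000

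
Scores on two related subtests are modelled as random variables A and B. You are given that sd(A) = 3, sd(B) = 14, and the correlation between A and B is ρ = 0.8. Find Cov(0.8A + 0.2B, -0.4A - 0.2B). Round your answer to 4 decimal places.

V(A) = (3)² = 9;  V(B) = (14)² = 196
Cov(A,B) = ρ·sd(A)·sd(B) = 0.8·3·14 = 33.6
Cov(0.8A + 0.2B, -0.4A - 0.2B) = (0.8)(-0.4)V(A) + (0.2)(-0.2)V(B) + [(0.8)(-0.2) + (0.2)(-0.4)]Cov(A,B)
= -0.32·9 + -0.04·196 + -0.24·33.6 = -18.784

-18.7840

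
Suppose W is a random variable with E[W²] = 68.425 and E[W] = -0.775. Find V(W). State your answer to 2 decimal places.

V(W) = 68.425 − (-0.775)² = 67.824375

67.82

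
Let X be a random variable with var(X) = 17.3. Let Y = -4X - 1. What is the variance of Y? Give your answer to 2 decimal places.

276.80

var(-4X - 1) = (-4)²·var(X) = 16·17.3 = 276.8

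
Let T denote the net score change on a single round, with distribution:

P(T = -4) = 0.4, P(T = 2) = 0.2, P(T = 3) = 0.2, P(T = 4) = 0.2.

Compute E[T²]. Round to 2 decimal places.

12.20

E[T²] = (-4)²(0.4) + (2)²(0.2) + (3)²(0.2) + (4)²(0.2) = 12.2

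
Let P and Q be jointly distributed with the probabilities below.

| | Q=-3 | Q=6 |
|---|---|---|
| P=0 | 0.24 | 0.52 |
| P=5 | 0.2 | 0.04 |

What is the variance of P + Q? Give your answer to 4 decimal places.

E[P] = 1.2,  E[Q] = 2.04,  E[PQ] = -1.8
var(P) = 6 − (1.2)² = 4.56;  var(Q) = 24.12 − (2.04)² = 19.9584
Cov(P,Q) = -1.8 − (1.2)(2.04) = -4.248
var(P + Q) = (1)²·4.56 + (1)²·19.9584 + 2·(1)·(1)·-4.248 = 16.0224

16.0224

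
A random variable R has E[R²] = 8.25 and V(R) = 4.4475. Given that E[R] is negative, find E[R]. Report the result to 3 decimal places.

-1.950

(E[R])² = E[R²] − V(R) = 8.25 − 4.4475 = 3.8025
E[R] = −√3.8025 = -1.95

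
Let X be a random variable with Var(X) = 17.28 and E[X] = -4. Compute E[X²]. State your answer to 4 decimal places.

E[X²] = Var(X) + (E[X])² = 17.28 + (-4)² = 33.28

33.2800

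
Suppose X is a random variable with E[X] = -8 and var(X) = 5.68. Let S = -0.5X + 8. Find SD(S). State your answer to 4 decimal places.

var(-0.5X + 8) = (-0.5)²·5.68 = 1.42
SD(S) = √1.42 ≈ 1.1916

1.1916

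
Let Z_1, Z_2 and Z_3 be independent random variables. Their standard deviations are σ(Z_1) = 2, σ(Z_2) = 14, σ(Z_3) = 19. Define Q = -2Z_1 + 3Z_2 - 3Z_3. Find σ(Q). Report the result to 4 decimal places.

Var(Z_1) = 4, Var(Z_2) = 196, Var(Z_3) = 361
By independence, Var(Q) = (-2)²Var(Z_1) + (3)²Var(Z_2) + (-3)²Var(Z_3)
= (-2)²·4 + (3)²·196 + (-3)²·361 = 5029
σ(Q) = √5029 ≈ 70.9154

70.9154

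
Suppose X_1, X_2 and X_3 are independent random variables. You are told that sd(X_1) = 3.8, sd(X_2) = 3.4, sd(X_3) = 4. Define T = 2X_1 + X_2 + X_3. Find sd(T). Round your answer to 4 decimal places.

9.2369

Var(X_1) = 14.44, Var(X_2) = 11.56, Var(X_3) = 16
By independence, Var(T) = (2)²Var(X_1) + (1)²Var(X_2) + (1)²Var(X_3)
= (2)²·14.44 + (1)²·11.56 + (1)²·16 = 85.32
sd(T) = √85.32 ≈ 9.2369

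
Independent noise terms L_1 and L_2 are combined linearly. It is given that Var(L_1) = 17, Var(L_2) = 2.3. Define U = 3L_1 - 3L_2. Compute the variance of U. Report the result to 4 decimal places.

173.7000

By independence, Var(U) = (3)²Var(L_1) + (-3)²Var(L_2)
= (3)²·17 + (-3)²·2.3 = 173.7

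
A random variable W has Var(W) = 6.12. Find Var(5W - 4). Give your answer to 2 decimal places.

153.00

Var(5W - 4) = (5)²·Var(W) = 25·6.12 = 153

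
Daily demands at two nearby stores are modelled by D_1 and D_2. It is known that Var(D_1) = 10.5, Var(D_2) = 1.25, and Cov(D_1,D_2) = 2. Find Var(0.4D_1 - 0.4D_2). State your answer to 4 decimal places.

Var(0.4D_1 - 0.4D_2) = (0.4)²·Var(D_1) + (-0.4)²·Var(D_2) + 2·(0.4)·(-0.4)·Cov(D_1,D_2)
= 0.16·10.5 + 0.16·1.25 + -0.32·2 = 1.24

1.2400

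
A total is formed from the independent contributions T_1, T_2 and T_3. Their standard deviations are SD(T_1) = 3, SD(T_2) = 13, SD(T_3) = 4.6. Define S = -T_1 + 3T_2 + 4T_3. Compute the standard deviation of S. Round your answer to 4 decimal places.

43.2268

Var(T_1) = 9, Var(T_2) = 169, Var(T_3) = 21.16
By independence, Var(S) = (-1)²Var(T_1) + (3)²Var(T_2) + (4)²Var(T_3)
= (-1)²·9 + (3)²·169 + (4)²·21.16 = 1868.56
SD(S) = √1868.56 ≈ 43.2268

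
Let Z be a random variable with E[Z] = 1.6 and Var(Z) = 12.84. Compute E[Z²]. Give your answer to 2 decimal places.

E[Z²] = Var(Z) + (E[Z])² = 12.84 + (1.6)² = 15.4

15.40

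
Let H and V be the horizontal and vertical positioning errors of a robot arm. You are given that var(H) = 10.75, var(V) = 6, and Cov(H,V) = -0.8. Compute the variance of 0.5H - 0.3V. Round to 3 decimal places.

3.468

var(0.5H - 0.3V) = (0.5)²·var(H) + (-0.3)²·var(V) + 2·(0.5)·(-0.3)·Cov(H,V)
= 0.25·10.75 + 0.09·6 + -0.3·-0.8 = 3.4675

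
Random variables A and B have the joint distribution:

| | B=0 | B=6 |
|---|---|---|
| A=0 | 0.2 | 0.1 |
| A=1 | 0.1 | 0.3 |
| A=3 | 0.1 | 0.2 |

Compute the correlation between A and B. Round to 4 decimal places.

E[A] = 1.3,  E[B] = 3.6
E[AB] = 5.4
Cov(A,B) = E[AB] − E[A]E[B] = 5.4 − (1.3)(3.6) = 0.72
Var(A) = 1.41,  Var(B) = 8.64
ρ = 0.72 / √(1.41·8.64) ≈ 0.2063

0.2063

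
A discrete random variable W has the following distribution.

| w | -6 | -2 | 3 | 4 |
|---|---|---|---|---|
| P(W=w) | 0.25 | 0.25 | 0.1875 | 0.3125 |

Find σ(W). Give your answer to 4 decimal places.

4.0807

E[W] = (-6)(0.25) + (-2)(0.25) + (3)(0.1875) + (4)(0.3125) = -0.1875
E[W²] = (-6)²(0.25) + (-2)²(0.25) + (3)²(0.1875) + (4)²(0.3125) = 16.6875
Var(W) = E[W²] − (E[W])² = 16.6875 − (-0.1875)² = 16.65234375
σ(W) = √16.65234375 ≈ 4.0807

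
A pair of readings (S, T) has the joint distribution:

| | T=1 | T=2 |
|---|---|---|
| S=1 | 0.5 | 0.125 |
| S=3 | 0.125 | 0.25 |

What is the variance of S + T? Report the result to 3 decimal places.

E[S] = 1.75,  E[T] = 1.375,  E[ST] = 2.625
Var(S) = 4 − (1.75)² = 0.9375;  Var(T) = 2.125 − (1.375)² = 0.234375
Cov(S,T) = 2.625 − (1.75)(1.375) = 0.21875
Var(S + T) = (1)²·0.9375 + (1)²·0.234375 + 2·(1)·(1)·0.21875 = 1.609375

1.609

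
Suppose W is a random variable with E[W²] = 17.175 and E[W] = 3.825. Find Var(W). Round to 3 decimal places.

Var(W) = 17.175 − (3.825)² = 2.544375

2.544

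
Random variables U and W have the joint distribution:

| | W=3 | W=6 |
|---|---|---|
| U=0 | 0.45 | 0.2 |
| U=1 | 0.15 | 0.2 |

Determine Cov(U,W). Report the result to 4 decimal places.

E[U] = 0.35,  E[W] = 4.2
E[UW] = 1.65
Cov(U,W) = E[UW] − E[U]E[W] = 1.65 − (0.35)(4.2) = 0.18

0.1800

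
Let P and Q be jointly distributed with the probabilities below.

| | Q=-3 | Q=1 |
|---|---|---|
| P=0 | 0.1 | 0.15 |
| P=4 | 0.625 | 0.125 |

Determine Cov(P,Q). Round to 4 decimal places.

E[P] = 3,  E[Q] = -1.9
E[PQ] = -7
Cov(P,Q) = E[PQ] − E[P]E[Q] = -7 − (3)(-1.9) = -1.3

-1.3000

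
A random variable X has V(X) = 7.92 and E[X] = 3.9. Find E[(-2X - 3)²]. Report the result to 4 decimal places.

148.3200

E[-2X - 3] = -2·3.9 − 3 = -10.8
V(-2X - 3) = (-2)²·7.92 = 31.68
E[(-2X - 3)²] = V((-2X - 3)) + (E[(-2X - 3)])² = 31.68 + (-10.8)² = 148.32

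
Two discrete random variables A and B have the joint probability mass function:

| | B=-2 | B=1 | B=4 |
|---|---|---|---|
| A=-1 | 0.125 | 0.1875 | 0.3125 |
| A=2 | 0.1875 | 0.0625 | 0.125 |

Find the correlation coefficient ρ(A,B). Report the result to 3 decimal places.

-0.264

E[A] = 0.125,  E[B] = 1.375
E[AB] = -0.8125
cov(A,B) = E[AB] − E[A]E[B] = -0.8125 − (0.125)(1.375) = -0.984375
Var(A) = 2.109375,  Var(B) = 6.609375
ρ = -0.984375 / √(2.109375·6.609375) ≈ -0.264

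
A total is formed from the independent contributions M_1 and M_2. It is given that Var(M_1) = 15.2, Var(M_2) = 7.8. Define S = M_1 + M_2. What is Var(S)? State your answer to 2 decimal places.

By independence, Var(S) = (1)²Var(M_1) + (1)²Var(M_2)
= (1)²·15.2 + (1)²·7.8 = 23

23.00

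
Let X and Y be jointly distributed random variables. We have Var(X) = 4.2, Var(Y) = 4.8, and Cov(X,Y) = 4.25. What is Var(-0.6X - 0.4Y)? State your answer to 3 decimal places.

Var(-0.6X - 0.4Y) = (-0.6)²·Var(X) + (-0.4)²·Var(Y) + 2·(-0.6)·(-0.4)·Cov(X,Y)
= 0.36·4.2 + 0.16·4.8 + 0.48·4.25 = 4.32

4.320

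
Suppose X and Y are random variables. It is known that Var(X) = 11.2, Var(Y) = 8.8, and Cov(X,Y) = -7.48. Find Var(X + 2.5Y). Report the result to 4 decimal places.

Var(X + 2.5Y) = (1)²·Var(X) + (2.5)²·Var(Y) + 2·(1)·(2.5)·Cov(X,Y)
= 1·11.2 + 6.25·8.8 + 5·-7.48 = 28.8

28.8000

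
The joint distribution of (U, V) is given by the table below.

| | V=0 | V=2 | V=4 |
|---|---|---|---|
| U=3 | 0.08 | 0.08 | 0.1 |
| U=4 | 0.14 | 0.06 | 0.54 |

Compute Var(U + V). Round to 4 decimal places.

3.2836

E[U] = 3.74,  E[V] = 2.84,  E[UV] = 10.8
Var(U) = 14.18 − (3.74)² = 0.1924;  Var(V) = 10.8 − (2.84)² = 2.7344
Cov(U,V) = 10.8 − (3.74)(2.84) = 0.1784
Var(U + V) = (1)²·0.1924 + (1)²·2.7344 + 2·(1)·(1)·0.1784 = 3.2836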